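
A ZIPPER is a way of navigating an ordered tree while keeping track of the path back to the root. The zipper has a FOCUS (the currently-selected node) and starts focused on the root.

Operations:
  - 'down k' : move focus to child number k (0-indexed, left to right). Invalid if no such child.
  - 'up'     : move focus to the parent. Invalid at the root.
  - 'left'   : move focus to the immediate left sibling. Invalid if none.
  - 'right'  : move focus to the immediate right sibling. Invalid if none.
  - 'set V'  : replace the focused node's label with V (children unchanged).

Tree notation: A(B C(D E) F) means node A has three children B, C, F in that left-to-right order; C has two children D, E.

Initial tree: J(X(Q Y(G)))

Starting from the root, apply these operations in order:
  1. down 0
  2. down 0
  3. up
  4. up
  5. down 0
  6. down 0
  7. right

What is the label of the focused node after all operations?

Step 1 (down 0): focus=X path=0 depth=1 children=['Q', 'Y'] left=[] right=[] parent=J
Step 2 (down 0): focus=Q path=0/0 depth=2 children=[] left=[] right=['Y'] parent=X
Step 3 (up): focus=X path=0 depth=1 children=['Q', 'Y'] left=[] right=[] parent=J
Step 4 (up): focus=J path=root depth=0 children=['X'] (at root)
Step 5 (down 0): focus=X path=0 depth=1 children=['Q', 'Y'] left=[] right=[] parent=J
Step 6 (down 0): focus=Q path=0/0 depth=2 children=[] left=[] right=['Y'] parent=X
Step 7 (right): focus=Y path=0/1 depth=2 children=['G'] left=['Q'] right=[] parent=X

Answer: Y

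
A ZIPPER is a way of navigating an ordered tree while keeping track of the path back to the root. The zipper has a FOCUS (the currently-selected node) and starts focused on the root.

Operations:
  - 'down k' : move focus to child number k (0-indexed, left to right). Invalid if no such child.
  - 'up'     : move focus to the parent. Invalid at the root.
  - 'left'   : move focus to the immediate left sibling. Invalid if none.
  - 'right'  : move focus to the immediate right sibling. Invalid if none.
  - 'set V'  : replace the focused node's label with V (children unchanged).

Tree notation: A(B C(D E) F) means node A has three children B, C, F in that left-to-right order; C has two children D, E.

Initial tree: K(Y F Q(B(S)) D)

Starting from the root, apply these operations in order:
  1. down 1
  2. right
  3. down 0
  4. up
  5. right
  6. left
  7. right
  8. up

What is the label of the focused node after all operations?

Step 1 (down 1): focus=F path=1 depth=1 children=[] left=['Y'] right=['Q', 'D'] parent=K
Step 2 (right): focus=Q path=2 depth=1 children=['B'] left=['Y', 'F'] right=['D'] parent=K
Step 3 (down 0): focus=B path=2/0 depth=2 children=['S'] left=[] right=[] parent=Q
Step 4 (up): focus=Q path=2 depth=1 children=['B'] left=['Y', 'F'] right=['D'] parent=K
Step 5 (right): focus=D path=3 depth=1 children=[] left=['Y', 'F', 'Q'] right=[] parent=K
Step 6 (left): focus=Q path=2 depth=1 children=['B'] left=['Y', 'F'] right=['D'] parent=K
Step 7 (right): focus=D path=3 depth=1 children=[] left=['Y', 'F', 'Q'] right=[] parent=K
Step 8 (up): focus=K path=root depth=0 children=['Y', 'F', 'Q', 'D'] (at root)

Answer: K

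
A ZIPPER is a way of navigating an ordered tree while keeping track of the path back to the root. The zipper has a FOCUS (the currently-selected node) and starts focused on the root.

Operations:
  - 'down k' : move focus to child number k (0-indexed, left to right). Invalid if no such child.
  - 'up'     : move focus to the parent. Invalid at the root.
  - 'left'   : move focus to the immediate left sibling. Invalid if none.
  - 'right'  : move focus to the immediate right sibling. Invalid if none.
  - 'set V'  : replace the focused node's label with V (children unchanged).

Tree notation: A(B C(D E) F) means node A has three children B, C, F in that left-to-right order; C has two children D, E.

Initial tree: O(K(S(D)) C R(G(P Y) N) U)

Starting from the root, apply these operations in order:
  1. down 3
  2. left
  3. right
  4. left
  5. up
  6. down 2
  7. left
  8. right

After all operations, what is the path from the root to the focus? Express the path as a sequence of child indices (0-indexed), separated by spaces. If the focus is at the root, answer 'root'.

Answer: 2

Derivation:
Step 1 (down 3): focus=U path=3 depth=1 children=[] left=['K', 'C', 'R'] right=[] parent=O
Step 2 (left): focus=R path=2 depth=1 children=['G', 'N'] left=['K', 'C'] right=['U'] parent=O
Step 3 (right): focus=U path=3 depth=1 children=[] left=['K', 'C', 'R'] right=[] parent=O
Step 4 (left): focus=R path=2 depth=1 children=['G', 'N'] left=['K', 'C'] right=['U'] parent=O
Step 5 (up): focus=O path=root depth=0 children=['K', 'C', 'R', 'U'] (at root)
Step 6 (down 2): focus=R path=2 depth=1 children=['G', 'N'] left=['K', 'C'] right=['U'] parent=O
Step 7 (left): focus=C path=1 depth=1 children=[] left=['K'] right=['R', 'U'] parent=O
Step 8 (right): focus=R path=2 depth=1 children=['G', 'N'] left=['K', 'C'] right=['U'] parent=O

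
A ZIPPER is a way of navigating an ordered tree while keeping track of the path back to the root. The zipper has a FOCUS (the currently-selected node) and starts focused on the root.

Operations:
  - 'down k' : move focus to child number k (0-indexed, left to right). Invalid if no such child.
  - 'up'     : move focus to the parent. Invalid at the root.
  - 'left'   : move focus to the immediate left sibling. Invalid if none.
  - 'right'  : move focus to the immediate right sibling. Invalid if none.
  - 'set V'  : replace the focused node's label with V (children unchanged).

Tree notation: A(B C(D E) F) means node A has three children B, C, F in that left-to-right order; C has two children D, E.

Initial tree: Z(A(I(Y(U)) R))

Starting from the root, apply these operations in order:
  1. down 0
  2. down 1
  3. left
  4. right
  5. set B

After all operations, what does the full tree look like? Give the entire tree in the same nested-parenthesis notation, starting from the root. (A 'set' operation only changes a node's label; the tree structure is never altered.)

Answer: Z(A(I(Y(U)) B))

Derivation:
Step 1 (down 0): focus=A path=0 depth=1 children=['I', 'R'] left=[] right=[] parent=Z
Step 2 (down 1): focus=R path=0/1 depth=2 children=[] left=['I'] right=[] parent=A
Step 3 (left): focus=I path=0/0 depth=2 children=['Y'] left=[] right=['R'] parent=A
Step 4 (right): focus=R path=0/1 depth=2 children=[] left=['I'] right=[] parent=A
Step 5 (set B): focus=B path=0/1 depth=2 children=[] left=['I'] right=[] parent=A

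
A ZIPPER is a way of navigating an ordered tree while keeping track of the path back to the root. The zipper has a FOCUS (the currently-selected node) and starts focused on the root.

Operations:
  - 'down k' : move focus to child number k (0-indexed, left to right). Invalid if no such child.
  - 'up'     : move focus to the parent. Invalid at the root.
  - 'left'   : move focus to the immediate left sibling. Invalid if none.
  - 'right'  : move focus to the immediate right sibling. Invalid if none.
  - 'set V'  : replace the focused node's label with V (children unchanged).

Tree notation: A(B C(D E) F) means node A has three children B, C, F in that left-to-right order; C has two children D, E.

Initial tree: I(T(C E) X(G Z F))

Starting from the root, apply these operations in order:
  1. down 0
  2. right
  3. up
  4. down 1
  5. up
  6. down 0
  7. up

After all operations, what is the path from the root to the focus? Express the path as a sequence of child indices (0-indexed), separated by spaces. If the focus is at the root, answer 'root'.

Answer: root

Derivation:
Step 1 (down 0): focus=T path=0 depth=1 children=['C', 'E'] left=[] right=['X'] parent=I
Step 2 (right): focus=X path=1 depth=1 children=['G', 'Z', 'F'] left=['T'] right=[] parent=I
Step 3 (up): focus=I path=root depth=0 children=['T', 'X'] (at root)
Step 4 (down 1): focus=X path=1 depth=1 children=['G', 'Z', 'F'] left=['T'] right=[] parent=I
Step 5 (up): focus=I path=root depth=0 children=['T', 'X'] (at root)
Step 6 (down 0): focus=T path=0 depth=1 children=['C', 'E'] left=[] right=['X'] parent=I
Step 7 (up): focus=I path=root depth=0 children=['T', 'X'] (at root)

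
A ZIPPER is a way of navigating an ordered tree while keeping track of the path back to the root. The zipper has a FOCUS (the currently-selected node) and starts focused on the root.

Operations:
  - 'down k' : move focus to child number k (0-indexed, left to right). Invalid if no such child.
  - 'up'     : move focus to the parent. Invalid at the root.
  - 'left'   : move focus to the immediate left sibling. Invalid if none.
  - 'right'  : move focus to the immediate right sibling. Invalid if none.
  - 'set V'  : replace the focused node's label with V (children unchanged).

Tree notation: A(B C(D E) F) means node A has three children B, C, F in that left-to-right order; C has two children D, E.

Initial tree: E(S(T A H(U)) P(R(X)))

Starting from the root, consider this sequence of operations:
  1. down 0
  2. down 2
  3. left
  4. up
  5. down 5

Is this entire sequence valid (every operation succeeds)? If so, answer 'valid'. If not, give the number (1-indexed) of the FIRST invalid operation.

Answer: 5

Derivation:
Step 1 (down 0): focus=S path=0 depth=1 children=['T', 'A', 'H'] left=[] right=['P'] parent=E
Step 2 (down 2): focus=H path=0/2 depth=2 children=['U'] left=['T', 'A'] right=[] parent=S
Step 3 (left): focus=A path=0/1 depth=2 children=[] left=['T'] right=['H'] parent=S
Step 4 (up): focus=S path=0 depth=1 children=['T', 'A', 'H'] left=[] right=['P'] parent=E
Step 5 (down 5): INVALID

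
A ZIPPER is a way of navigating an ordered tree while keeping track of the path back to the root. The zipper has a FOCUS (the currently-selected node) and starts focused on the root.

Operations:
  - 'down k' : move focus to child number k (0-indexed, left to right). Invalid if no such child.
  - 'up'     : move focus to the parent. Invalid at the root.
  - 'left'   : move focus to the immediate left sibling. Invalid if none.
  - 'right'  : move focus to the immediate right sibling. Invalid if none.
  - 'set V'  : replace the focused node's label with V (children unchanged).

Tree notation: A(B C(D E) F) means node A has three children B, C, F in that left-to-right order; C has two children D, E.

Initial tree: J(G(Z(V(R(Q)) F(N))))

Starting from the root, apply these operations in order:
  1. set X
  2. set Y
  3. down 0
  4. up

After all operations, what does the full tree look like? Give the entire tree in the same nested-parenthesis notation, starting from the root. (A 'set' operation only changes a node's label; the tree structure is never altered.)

Answer: Y(G(Z(V(R(Q)) F(N))))

Derivation:
Step 1 (set X): focus=X path=root depth=0 children=['G'] (at root)
Step 2 (set Y): focus=Y path=root depth=0 children=['G'] (at root)
Step 3 (down 0): focus=G path=0 depth=1 children=['Z'] left=[] right=[] parent=Y
Step 4 (up): focus=Y path=root depth=0 children=['G'] (at root)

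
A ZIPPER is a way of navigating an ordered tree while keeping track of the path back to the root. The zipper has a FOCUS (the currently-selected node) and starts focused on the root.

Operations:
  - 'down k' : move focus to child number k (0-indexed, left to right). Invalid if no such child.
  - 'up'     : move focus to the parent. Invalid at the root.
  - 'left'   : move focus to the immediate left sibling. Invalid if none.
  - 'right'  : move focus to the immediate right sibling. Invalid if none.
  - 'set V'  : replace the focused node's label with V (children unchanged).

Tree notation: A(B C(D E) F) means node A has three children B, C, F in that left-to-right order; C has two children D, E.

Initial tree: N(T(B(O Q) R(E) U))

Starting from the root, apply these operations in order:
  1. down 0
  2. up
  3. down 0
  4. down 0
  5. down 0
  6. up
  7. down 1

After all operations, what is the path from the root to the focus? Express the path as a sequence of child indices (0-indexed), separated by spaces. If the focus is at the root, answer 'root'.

Step 1 (down 0): focus=T path=0 depth=1 children=['B', 'R', 'U'] left=[] right=[] parent=N
Step 2 (up): focus=N path=root depth=0 children=['T'] (at root)
Step 3 (down 0): focus=T path=0 depth=1 children=['B', 'R', 'U'] left=[] right=[] parent=N
Step 4 (down 0): focus=B path=0/0 depth=2 children=['O', 'Q'] left=[] right=['R', 'U'] parent=T
Step 5 (down 0): focus=O path=0/0/0 depth=3 children=[] left=[] right=['Q'] parent=B
Step 6 (up): focus=B path=0/0 depth=2 children=['O', 'Q'] left=[] right=['R', 'U'] parent=T
Step 7 (down 1): focus=Q path=0/0/1 depth=3 children=[] left=['O'] right=[] parent=B

Answer: 0 0 1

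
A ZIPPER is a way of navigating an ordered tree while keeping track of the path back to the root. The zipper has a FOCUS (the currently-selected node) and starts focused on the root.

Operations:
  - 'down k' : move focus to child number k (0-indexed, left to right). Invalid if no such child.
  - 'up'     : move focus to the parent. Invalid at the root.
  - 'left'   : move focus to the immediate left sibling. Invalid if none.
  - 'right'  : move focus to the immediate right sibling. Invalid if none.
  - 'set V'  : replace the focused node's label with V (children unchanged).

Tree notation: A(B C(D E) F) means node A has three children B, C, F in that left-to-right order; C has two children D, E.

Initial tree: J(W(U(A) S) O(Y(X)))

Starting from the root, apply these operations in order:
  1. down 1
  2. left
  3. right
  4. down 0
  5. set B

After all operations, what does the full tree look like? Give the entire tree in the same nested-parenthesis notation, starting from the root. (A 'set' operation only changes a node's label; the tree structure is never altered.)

Answer: J(W(U(A) S) O(B(X)))

Derivation:
Step 1 (down 1): focus=O path=1 depth=1 children=['Y'] left=['W'] right=[] parent=J
Step 2 (left): focus=W path=0 depth=1 children=['U', 'S'] left=[] right=['O'] parent=J
Step 3 (right): focus=O path=1 depth=1 children=['Y'] left=['W'] right=[] parent=J
Step 4 (down 0): focus=Y path=1/0 depth=2 children=['X'] left=[] right=[] parent=O
Step 5 (set B): focus=B path=1/0 depth=2 children=['X'] left=[] right=[] parent=O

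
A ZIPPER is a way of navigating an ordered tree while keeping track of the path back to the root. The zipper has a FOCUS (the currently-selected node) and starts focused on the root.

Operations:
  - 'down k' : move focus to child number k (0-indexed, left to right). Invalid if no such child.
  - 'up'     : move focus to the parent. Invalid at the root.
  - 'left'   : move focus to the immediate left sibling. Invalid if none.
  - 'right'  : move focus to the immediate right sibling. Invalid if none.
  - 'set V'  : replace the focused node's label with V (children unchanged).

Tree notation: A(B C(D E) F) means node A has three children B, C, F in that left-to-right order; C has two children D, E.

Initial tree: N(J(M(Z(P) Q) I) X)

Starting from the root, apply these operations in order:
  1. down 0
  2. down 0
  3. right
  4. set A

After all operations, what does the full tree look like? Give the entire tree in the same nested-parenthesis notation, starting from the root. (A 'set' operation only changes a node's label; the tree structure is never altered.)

Step 1 (down 0): focus=J path=0 depth=1 children=['M', 'I'] left=[] right=['X'] parent=N
Step 2 (down 0): focus=M path=0/0 depth=2 children=['Z', 'Q'] left=[] right=['I'] parent=J
Step 3 (right): focus=I path=0/1 depth=2 children=[] left=['M'] right=[] parent=J
Step 4 (set A): focus=A path=0/1 depth=2 children=[] left=['M'] right=[] parent=J

Answer: N(J(M(Z(P) Q) A) X)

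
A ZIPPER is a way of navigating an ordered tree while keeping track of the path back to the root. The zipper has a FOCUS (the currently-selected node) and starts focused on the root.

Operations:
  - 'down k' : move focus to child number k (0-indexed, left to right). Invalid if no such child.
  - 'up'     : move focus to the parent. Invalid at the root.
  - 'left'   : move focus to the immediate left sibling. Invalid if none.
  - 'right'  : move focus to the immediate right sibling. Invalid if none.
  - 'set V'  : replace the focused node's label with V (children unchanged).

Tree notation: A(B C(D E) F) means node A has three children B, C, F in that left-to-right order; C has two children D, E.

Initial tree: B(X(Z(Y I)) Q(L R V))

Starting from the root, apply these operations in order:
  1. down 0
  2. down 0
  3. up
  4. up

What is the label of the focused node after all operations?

Step 1 (down 0): focus=X path=0 depth=1 children=['Z'] left=[] right=['Q'] parent=B
Step 2 (down 0): focus=Z path=0/0 depth=2 children=['Y', 'I'] left=[] right=[] parent=X
Step 3 (up): focus=X path=0 depth=1 children=['Z'] left=[] right=['Q'] parent=B
Step 4 (up): focus=B path=root depth=0 children=['X', 'Q'] (at root)

Answer: B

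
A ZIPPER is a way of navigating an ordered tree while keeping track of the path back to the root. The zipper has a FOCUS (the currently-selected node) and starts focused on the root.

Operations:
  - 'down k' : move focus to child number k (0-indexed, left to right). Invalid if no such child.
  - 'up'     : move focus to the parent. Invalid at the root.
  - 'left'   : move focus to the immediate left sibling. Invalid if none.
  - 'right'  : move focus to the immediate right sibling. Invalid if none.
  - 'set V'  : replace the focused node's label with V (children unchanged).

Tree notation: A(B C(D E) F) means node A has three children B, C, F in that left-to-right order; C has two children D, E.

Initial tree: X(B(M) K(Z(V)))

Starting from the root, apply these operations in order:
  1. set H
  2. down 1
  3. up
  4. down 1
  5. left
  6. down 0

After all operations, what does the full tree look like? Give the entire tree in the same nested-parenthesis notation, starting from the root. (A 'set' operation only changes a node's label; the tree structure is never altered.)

Step 1 (set H): focus=H path=root depth=0 children=['B', 'K'] (at root)
Step 2 (down 1): focus=K path=1 depth=1 children=['Z'] left=['B'] right=[] parent=H
Step 3 (up): focus=H path=root depth=0 children=['B', 'K'] (at root)
Step 4 (down 1): focus=K path=1 depth=1 children=['Z'] left=['B'] right=[] parent=H
Step 5 (left): focus=B path=0 depth=1 children=['M'] left=[] right=['K'] parent=H
Step 6 (down 0): focus=M path=0/0 depth=2 children=[] left=[] right=[] parent=B

Answer: H(B(M) K(Z(V)))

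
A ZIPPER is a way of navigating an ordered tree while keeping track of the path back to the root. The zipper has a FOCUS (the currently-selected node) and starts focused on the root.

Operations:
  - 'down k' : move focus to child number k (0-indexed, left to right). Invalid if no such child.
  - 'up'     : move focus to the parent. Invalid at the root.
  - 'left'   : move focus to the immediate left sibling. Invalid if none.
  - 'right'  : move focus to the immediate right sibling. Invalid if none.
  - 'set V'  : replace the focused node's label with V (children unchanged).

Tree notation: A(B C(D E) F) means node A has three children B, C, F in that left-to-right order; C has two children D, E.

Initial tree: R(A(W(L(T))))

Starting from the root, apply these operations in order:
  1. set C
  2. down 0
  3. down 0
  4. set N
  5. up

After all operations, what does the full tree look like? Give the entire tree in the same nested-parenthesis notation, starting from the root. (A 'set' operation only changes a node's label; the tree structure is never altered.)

Answer: C(A(N(L(T))))

Derivation:
Step 1 (set C): focus=C path=root depth=0 children=['A'] (at root)
Step 2 (down 0): focus=A path=0 depth=1 children=['W'] left=[] right=[] parent=C
Step 3 (down 0): focus=W path=0/0 depth=2 children=['L'] left=[] right=[] parent=A
Step 4 (set N): focus=N path=0/0 depth=2 children=['L'] left=[] right=[] parent=A
Step 5 (up): focus=A path=0 depth=1 children=['N'] left=[] right=[] parent=C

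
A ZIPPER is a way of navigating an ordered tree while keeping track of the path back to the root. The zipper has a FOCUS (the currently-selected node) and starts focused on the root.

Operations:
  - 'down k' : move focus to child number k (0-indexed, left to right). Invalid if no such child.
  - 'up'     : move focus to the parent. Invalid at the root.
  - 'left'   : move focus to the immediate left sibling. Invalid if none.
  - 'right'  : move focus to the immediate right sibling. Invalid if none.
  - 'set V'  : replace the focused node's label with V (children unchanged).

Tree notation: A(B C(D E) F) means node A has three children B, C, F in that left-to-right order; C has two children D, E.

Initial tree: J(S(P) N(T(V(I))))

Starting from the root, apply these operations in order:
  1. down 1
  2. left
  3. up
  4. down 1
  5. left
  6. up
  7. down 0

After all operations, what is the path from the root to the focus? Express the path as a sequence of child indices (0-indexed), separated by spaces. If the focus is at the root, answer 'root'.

Answer: 0

Derivation:
Step 1 (down 1): focus=N path=1 depth=1 children=['T'] left=['S'] right=[] parent=J
Step 2 (left): focus=S path=0 depth=1 children=['P'] left=[] right=['N'] parent=J
Step 3 (up): focus=J path=root depth=0 children=['S', 'N'] (at root)
Step 4 (down 1): focus=N path=1 depth=1 children=['T'] left=['S'] right=[] parent=J
Step 5 (left): focus=S path=0 depth=1 children=['P'] left=[] right=['N'] parent=J
Step 6 (up): focus=J path=root depth=0 children=['S', 'N'] (at root)
Step 7 (down 0): focus=S path=0 depth=1 children=['P'] left=[] right=['N'] parent=J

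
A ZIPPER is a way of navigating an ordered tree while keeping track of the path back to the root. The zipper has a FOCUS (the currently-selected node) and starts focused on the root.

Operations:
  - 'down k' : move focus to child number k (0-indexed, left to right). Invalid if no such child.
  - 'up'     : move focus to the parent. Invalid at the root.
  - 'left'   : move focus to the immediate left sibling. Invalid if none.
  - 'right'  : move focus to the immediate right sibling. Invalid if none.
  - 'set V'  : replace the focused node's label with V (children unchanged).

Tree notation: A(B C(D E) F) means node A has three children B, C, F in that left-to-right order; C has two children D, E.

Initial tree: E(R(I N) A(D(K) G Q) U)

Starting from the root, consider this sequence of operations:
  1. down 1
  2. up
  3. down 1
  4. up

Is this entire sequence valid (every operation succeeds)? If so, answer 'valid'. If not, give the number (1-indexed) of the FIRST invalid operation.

Answer: valid

Derivation:
Step 1 (down 1): focus=A path=1 depth=1 children=['D', 'G', 'Q'] left=['R'] right=['U'] parent=E
Step 2 (up): focus=E path=root depth=0 children=['R', 'A', 'U'] (at root)
Step 3 (down 1): focus=A path=1 depth=1 children=['D', 'G', 'Q'] left=['R'] right=['U'] parent=E
Step 4 (up): focus=E path=root depth=0 children=['R', 'A', 'U'] (at root)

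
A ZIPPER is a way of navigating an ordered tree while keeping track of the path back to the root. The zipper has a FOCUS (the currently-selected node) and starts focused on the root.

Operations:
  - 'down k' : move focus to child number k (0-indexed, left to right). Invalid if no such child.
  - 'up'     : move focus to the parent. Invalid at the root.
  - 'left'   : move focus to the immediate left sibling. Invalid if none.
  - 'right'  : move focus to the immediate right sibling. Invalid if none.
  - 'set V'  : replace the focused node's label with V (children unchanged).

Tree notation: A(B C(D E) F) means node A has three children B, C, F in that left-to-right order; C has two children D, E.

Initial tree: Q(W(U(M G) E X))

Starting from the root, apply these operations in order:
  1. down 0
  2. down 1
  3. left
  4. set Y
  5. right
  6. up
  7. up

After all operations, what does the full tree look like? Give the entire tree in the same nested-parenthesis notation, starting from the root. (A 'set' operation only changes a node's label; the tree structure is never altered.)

Answer: Q(W(Y(M G) E X))

Derivation:
Step 1 (down 0): focus=W path=0 depth=1 children=['U', 'E', 'X'] left=[] right=[] parent=Q
Step 2 (down 1): focus=E path=0/1 depth=2 children=[] left=['U'] right=['X'] parent=W
Step 3 (left): focus=U path=0/0 depth=2 children=['M', 'G'] left=[] right=['E', 'X'] parent=W
Step 4 (set Y): focus=Y path=0/0 depth=2 children=['M', 'G'] left=[] right=['E', 'X'] parent=W
Step 5 (right): focus=E path=0/1 depth=2 children=[] left=['Y'] right=['X'] parent=W
Step 6 (up): focus=W path=0 depth=1 children=['Y', 'E', 'X'] left=[] right=[] parent=Q
Step 7 (up): focus=Q path=root depth=0 children=['W'] (at root)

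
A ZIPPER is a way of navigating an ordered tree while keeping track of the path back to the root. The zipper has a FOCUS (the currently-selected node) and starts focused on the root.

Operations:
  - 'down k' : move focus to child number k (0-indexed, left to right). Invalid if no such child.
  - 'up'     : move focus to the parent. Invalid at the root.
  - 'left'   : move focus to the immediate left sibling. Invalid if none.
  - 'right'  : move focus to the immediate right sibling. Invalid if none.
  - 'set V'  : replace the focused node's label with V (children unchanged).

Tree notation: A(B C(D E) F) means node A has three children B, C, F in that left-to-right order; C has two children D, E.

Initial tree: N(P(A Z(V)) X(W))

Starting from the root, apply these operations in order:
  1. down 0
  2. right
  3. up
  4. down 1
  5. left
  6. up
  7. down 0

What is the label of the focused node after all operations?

Answer: P

Derivation:
Step 1 (down 0): focus=P path=0 depth=1 children=['A', 'Z'] left=[] right=['X'] parent=N
Step 2 (right): focus=X path=1 depth=1 children=['W'] left=['P'] right=[] parent=N
Step 3 (up): focus=N path=root depth=0 children=['P', 'X'] (at root)
Step 4 (down 1): focus=X path=1 depth=1 children=['W'] left=['P'] right=[] parent=N
Step 5 (left): focus=P path=0 depth=1 children=['A', 'Z'] left=[] right=['X'] parent=N
Step 6 (up): focus=N path=root depth=0 children=['P', 'X'] (at root)
Step 7 (down 0): focus=P path=0 depth=1 children=['A', 'Z'] left=[] right=['X'] parent=N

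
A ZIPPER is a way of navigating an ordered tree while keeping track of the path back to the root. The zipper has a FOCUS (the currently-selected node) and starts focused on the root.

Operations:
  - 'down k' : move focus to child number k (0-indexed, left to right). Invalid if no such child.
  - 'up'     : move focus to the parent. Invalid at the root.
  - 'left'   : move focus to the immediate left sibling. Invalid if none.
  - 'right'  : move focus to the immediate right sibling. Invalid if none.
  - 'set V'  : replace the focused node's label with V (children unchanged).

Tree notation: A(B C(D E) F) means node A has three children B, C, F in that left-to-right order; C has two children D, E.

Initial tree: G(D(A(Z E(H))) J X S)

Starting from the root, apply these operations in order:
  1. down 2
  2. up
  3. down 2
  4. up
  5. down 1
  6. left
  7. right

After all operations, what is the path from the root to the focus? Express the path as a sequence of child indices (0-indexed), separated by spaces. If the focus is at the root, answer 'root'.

Step 1 (down 2): focus=X path=2 depth=1 children=[] left=['D', 'J'] right=['S'] parent=G
Step 2 (up): focus=G path=root depth=0 children=['D', 'J', 'X', 'S'] (at root)
Step 3 (down 2): focus=X path=2 depth=1 children=[] left=['D', 'J'] right=['S'] parent=G
Step 4 (up): focus=G path=root depth=0 children=['D', 'J', 'X', 'S'] (at root)
Step 5 (down 1): focus=J path=1 depth=1 children=[] left=['D'] right=['X', 'S'] parent=G
Step 6 (left): focus=D path=0 depth=1 children=['A'] left=[] right=['J', 'X', 'S'] parent=G
Step 7 (right): focus=J path=1 depth=1 children=[] left=['D'] right=['X', 'S'] parent=G

Answer: 1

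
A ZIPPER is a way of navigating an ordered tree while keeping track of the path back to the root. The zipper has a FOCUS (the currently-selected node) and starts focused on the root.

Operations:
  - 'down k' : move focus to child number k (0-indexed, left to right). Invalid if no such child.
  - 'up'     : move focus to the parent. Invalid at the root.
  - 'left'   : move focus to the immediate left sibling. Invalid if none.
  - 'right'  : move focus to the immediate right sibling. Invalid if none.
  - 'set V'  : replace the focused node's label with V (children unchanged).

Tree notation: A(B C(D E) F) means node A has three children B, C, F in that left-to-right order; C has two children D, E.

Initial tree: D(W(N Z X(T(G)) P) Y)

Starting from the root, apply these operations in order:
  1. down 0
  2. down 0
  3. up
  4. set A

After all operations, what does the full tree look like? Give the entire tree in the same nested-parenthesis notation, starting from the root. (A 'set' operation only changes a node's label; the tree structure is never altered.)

Answer: D(A(N Z X(T(G)) P) Y)

Derivation:
Step 1 (down 0): focus=W path=0 depth=1 children=['N', 'Z', 'X', 'P'] left=[] right=['Y'] parent=D
Step 2 (down 0): focus=N path=0/0 depth=2 children=[] left=[] right=['Z', 'X', 'P'] parent=W
Step 3 (up): focus=W path=0 depth=1 children=['N', 'Z', 'X', 'P'] left=[] right=['Y'] parent=D
Step 4 (set A): focus=A path=0 depth=1 children=['N', 'Z', 'X', 'P'] left=[] right=['Y'] parent=D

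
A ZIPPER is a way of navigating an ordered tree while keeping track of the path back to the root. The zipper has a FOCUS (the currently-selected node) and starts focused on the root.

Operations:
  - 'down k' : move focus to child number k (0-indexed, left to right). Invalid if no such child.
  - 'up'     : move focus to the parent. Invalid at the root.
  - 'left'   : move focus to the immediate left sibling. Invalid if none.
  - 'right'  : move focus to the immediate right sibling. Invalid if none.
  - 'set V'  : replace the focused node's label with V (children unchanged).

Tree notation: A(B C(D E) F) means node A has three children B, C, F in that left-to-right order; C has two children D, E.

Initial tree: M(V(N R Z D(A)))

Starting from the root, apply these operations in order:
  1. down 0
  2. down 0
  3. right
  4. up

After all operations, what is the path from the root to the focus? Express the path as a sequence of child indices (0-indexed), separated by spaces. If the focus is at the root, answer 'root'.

Step 1 (down 0): focus=V path=0 depth=1 children=['N', 'R', 'Z', 'D'] left=[] right=[] parent=M
Step 2 (down 0): focus=N path=0/0 depth=2 children=[] left=[] right=['R', 'Z', 'D'] parent=V
Step 3 (right): focus=R path=0/1 depth=2 children=[] left=['N'] right=['Z', 'D'] parent=V
Step 4 (up): focus=V path=0 depth=1 children=['N', 'R', 'Z', 'D'] left=[] right=[] parent=M

Answer: 0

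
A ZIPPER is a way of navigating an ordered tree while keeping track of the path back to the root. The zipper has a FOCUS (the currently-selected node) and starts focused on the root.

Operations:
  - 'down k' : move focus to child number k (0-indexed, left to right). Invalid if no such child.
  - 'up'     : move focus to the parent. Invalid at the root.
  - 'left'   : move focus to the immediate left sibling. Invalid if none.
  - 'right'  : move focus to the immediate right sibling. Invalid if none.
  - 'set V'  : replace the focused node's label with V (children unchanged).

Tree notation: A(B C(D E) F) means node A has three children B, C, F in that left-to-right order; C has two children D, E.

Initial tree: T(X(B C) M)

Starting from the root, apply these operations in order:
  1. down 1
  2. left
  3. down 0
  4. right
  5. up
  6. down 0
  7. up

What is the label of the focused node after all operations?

Answer: X

Derivation:
Step 1 (down 1): focus=M path=1 depth=1 children=[] left=['X'] right=[] parent=T
Step 2 (left): focus=X path=0 depth=1 children=['B', 'C'] left=[] right=['M'] parent=T
Step 3 (down 0): focus=B path=0/0 depth=2 children=[] left=[] right=['C'] parent=X
Step 4 (right): focus=C path=0/1 depth=2 children=[] left=['B'] right=[] parent=X
Step 5 (up): focus=X path=0 depth=1 children=['B', 'C'] left=[] right=['M'] parent=T
Step 6 (down 0): focus=B path=0/0 depth=2 children=[] left=[] right=['C'] parent=X
Step 7 (up): focus=X path=0 depth=1 children=['B', 'C'] left=[] right=['M'] parent=T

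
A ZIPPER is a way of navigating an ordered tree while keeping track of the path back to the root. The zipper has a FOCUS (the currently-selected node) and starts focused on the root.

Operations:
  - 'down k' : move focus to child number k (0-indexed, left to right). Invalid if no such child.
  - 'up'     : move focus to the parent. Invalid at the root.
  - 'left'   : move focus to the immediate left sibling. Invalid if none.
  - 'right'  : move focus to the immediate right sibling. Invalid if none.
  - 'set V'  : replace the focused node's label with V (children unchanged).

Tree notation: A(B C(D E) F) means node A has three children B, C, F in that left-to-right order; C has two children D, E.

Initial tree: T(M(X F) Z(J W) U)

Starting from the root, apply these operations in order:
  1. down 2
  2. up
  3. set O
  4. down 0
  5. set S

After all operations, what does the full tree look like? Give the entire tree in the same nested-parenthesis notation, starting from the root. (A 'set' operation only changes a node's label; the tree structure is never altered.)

Step 1 (down 2): focus=U path=2 depth=1 children=[] left=['M', 'Z'] right=[] parent=T
Step 2 (up): focus=T path=root depth=0 children=['M', 'Z', 'U'] (at root)
Step 3 (set O): focus=O path=root depth=0 children=['M', 'Z', 'U'] (at root)
Step 4 (down 0): focus=M path=0 depth=1 children=['X', 'F'] left=[] right=['Z', 'U'] parent=O
Step 5 (set S): focus=S path=0 depth=1 children=['X', 'F'] left=[] right=['Z', 'U'] parent=O

Answer: O(S(X F) Z(J W) U)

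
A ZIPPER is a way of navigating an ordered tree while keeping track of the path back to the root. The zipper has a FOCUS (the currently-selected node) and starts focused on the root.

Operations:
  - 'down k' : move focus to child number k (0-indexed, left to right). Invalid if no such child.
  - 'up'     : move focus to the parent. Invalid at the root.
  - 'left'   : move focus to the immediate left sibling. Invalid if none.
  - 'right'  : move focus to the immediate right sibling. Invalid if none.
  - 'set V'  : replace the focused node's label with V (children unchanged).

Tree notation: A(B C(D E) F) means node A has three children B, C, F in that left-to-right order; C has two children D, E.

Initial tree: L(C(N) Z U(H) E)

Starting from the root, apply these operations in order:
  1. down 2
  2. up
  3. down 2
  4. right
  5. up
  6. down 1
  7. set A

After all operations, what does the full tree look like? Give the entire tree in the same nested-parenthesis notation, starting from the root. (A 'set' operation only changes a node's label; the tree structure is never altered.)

Step 1 (down 2): focus=U path=2 depth=1 children=['H'] left=['C', 'Z'] right=['E'] parent=L
Step 2 (up): focus=L path=root depth=0 children=['C', 'Z', 'U', 'E'] (at root)
Step 3 (down 2): focus=U path=2 depth=1 children=['H'] left=['C', 'Z'] right=['E'] parent=L
Step 4 (right): focus=E path=3 depth=1 children=[] left=['C', 'Z', 'U'] right=[] parent=L
Step 5 (up): focus=L path=root depth=0 children=['C', 'Z', 'U', 'E'] (at root)
Step 6 (down 1): focus=Z path=1 depth=1 children=[] left=['C'] right=['U', 'E'] parent=L
Step 7 (set A): focus=A path=1 depth=1 children=[] left=['C'] right=['U', 'E'] parent=L

Answer: L(C(N) A U(H) E)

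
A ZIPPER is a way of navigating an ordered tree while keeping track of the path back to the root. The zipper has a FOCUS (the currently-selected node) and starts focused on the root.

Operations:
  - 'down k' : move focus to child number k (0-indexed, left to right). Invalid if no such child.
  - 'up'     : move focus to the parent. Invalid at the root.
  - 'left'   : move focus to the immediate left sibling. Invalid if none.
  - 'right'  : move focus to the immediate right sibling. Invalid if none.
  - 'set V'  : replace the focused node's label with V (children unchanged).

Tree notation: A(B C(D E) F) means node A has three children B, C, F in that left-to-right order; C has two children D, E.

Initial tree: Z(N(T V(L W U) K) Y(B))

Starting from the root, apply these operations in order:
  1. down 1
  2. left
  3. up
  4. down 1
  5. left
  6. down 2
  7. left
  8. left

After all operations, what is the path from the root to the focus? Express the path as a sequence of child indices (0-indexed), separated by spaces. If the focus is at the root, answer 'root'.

Step 1 (down 1): focus=Y path=1 depth=1 children=['B'] left=['N'] right=[] parent=Z
Step 2 (left): focus=N path=0 depth=1 children=['T', 'V', 'K'] left=[] right=['Y'] parent=Z
Step 3 (up): focus=Z path=root depth=0 children=['N', 'Y'] (at root)
Step 4 (down 1): focus=Y path=1 depth=1 children=['B'] left=['N'] right=[] parent=Z
Step 5 (left): focus=N path=0 depth=1 children=['T', 'V', 'K'] left=[] right=['Y'] parent=Z
Step 6 (down 2): focus=K path=0/2 depth=2 children=[] left=['T', 'V'] right=[] parent=N
Step 7 (left): focus=V path=0/1 depth=2 children=['L', 'W', 'U'] left=['T'] right=['K'] parent=N
Step 8 (left): focus=T path=0/0 depth=2 children=[] left=[] right=['V', 'K'] parent=N

Answer: 0 0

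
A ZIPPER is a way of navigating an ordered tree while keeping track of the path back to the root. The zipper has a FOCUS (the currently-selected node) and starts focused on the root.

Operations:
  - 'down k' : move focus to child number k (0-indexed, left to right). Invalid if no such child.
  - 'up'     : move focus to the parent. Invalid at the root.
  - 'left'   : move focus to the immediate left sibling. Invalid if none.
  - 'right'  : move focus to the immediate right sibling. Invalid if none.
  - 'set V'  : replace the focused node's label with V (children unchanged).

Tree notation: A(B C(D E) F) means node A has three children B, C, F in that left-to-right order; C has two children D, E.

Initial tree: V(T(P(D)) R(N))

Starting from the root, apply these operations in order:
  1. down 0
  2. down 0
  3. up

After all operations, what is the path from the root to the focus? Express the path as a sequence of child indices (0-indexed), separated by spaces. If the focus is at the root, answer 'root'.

Step 1 (down 0): focus=T path=0 depth=1 children=['P'] left=[] right=['R'] parent=V
Step 2 (down 0): focus=P path=0/0 depth=2 children=['D'] left=[] right=[] parent=T
Step 3 (up): focus=T path=0 depth=1 children=['P'] left=[] right=['R'] parent=V

Answer: 0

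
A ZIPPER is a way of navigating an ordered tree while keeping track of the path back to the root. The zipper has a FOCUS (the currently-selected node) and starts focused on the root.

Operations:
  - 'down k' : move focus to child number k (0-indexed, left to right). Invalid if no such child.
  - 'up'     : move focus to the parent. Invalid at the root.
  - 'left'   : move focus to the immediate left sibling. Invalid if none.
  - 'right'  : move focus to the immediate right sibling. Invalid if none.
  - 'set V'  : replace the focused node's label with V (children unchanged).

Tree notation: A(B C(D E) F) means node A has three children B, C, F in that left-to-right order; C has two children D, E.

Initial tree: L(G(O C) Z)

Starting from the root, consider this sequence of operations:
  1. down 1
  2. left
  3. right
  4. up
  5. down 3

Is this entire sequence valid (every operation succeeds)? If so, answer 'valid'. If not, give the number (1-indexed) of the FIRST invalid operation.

Answer: 5

Derivation:
Step 1 (down 1): focus=Z path=1 depth=1 children=[] left=['G'] right=[] parent=L
Step 2 (left): focus=G path=0 depth=1 children=['O', 'C'] left=[] right=['Z'] parent=L
Step 3 (right): focus=Z path=1 depth=1 children=[] left=['G'] right=[] parent=L
Step 4 (up): focus=L path=root depth=0 children=['G', 'Z'] (at root)
Step 5 (down 3): INVALID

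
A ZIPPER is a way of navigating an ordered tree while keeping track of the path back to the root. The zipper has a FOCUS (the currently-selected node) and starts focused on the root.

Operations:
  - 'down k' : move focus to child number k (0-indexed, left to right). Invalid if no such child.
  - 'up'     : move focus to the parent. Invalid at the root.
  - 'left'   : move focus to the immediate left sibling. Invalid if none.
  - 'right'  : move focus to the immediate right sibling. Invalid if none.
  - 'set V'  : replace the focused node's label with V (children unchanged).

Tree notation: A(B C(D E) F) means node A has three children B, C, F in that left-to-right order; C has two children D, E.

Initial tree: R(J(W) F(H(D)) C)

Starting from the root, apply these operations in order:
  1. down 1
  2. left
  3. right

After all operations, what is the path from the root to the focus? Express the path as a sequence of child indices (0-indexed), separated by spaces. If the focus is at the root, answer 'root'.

Answer: 1

Derivation:
Step 1 (down 1): focus=F path=1 depth=1 children=['H'] left=['J'] right=['C'] parent=R
Step 2 (left): focus=J path=0 depth=1 children=['W'] left=[] right=['F', 'C'] parent=R
Step 3 (right): focus=F path=1 depth=1 children=['H'] left=['J'] right=['C'] parent=R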